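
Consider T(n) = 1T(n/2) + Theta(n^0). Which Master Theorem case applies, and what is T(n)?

Master Theorem for T(n) = 1T(n/2) + O(n^0):

a = 1, b = 2, c = 0
log_b(a) = log_2(1) = 0.0000

Case 2: c = 0 = log_2(1) = 0.0000
T(n) = O(n^0 log n) = O(log n)

For T(n) = 1T(n/2) + O(n^0): log_2(1) = 0.0000. This is Case 2 of the Master Theorem (c = log_b(a), equal work at all levels), giving O(log n).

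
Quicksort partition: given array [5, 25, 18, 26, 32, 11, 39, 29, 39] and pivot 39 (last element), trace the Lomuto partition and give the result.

Lomuto partition with pivot = 39:

Initial array: [5, 25, 18, 26, 32, 11, 39, 29, 39]

arr[0]=5 <= 39: swap with position 0, array becomes [5, 25, 18, 26, 32, 11, 39, 29, 39]
arr[1]=25 <= 39: swap with position 1, array becomes [5, 25, 18, 26, 32, 11, 39, 29, 39]
arr[2]=18 <= 39: swap with position 2, array becomes [5, 25, 18, 26, 32, 11, 39, 29, 39]
arr[3]=26 <= 39: swap with position 3, array becomes [5, 25, 18, 26, 32, 11, 39, 29, 39]
arr[4]=32 <= 39: swap with position 4, array becomes [5, 25, 18, 26, 32, 11, 39, 29, 39]
arr[5]=11 <= 39: swap with position 5, array becomes [5, 25, 18, 26, 32, 11, 39, 29, 39]
arr[6]=39 <= 39: swap with position 6, array becomes [5, 25, 18, 26, 32, 11, 39, 29, 39]
arr[7]=29 <= 39: swap with position 7, array becomes [5, 25, 18, 26, 32, 11, 39, 29, 39]

Place pivot at position 8: [5, 25, 18, 26, 32, 11, 39, 29, 39]
Pivot position: 8

After partitioning with pivot 39, the array becomes [5, 25, 18, 26, 32, 11, 39, 29, 39]. The pivot is placed at index 8. All elements to the left of the pivot are <= 39, and all elements to the right are > 39.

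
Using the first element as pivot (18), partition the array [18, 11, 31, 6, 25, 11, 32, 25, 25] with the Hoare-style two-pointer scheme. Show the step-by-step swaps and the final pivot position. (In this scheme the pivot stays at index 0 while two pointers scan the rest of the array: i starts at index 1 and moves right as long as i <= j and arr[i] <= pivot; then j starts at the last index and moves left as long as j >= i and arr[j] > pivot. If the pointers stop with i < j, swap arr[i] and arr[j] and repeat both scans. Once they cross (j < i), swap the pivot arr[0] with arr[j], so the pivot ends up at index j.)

Hoare-style two-pointer partition with pivot = 18:

Initial array: [18, 11, 31, 6, 25, 11, 32, 25, 25]

Pointers start at i = 1, j = 8.
i stops at index 2 (arr[2]=31 > 18), j stops at index 5 (arr[5]=11 <= 18): swap arr[2] and arr[5], array becomes [18, 11, 11, 6, 25, 31, 32, 25, 25]
i ends at 4, j ends at 3: the pointers have crossed (j < i), so scanning stops.

Swap pivot arr[0] with arr[3] to place pivot at position 3: [6, 11, 11, 18, 25, 31, 32, 25, 25]
Pivot position: 3

After partitioning with pivot 18, the array becomes [6, 11, 11, 18, 25, 31, 32, 25, 25]. The pivot is placed at index 3. All elements to the left of the pivot are <= 18, and all elements to the right are > 18.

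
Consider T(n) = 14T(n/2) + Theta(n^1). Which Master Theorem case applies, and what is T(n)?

Master Theorem for T(n) = 14T(n/2) + O(n^1):

a = 14, b = 2, c = 1
log_b(a) = log_2(14) = 3.8074

Case 1: c = 1 < log_2(14) = 3.8074
T(n) = O(n^(log_2 14))

For T(n) = 14T(n/2) + O(n^1): log_2(14) = 3.8074. This is Case 1 of the Master Theorem (c < log_b(a), work dominated by leaves), giving O(n^(log_2 14)).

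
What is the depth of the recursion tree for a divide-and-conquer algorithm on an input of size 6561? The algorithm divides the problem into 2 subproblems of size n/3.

For divide and conquer with division factor 3:

Problem sizes at each level:
Level 0: 6561
Level 1: 2187
Level 2: 729
Level 3: 243
Level 4: 81
Level 5: 27
Level 6: 9
Level 7: 3
Level 8: 1

The root is level 0 and the size-1 base case is level 8 (the tree spans levels 0 through 8, i.e. 9 levels counting the root), so the depth is the number of divisions: log_3(6561) = 8

The recursion tree depth is log_3(6561) = 8. At each level, the problem size is divided by 3, so it takes 8 divisions to reduce to a base case of size 1. The algorithm makes 2 recursive calls at each level.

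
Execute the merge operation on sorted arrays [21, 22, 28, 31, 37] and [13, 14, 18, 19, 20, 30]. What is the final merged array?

Merging process:

Compare 21 vs 13: take 13 from right. Merged: [13]
Compare 21 vs 14: take 14 from right. Merged: [13, 14]
Compare 21 vs 18: take 18 from right. Merged: [13, 14, 18]
Compare 21 vs 19: take 19 from right. Merged: [13, 14, 18, 19]
Compare 21 vs 20: take 20 from right. Merged: [13, 14, 18, 19, 20]
Compare 21 vs 30: take 21 from left. Merged: [13, 14, 18, 19, 20, 21]
Compare 22 vs 30: take 22 from left. Merged: [13, 14, 18, 19, 20, 21, 22]
Compare 28 vs 30: take 28 from left. Merged: [13, 14, 18, 19, 20, 21, 22, 28]
Compare 31 vs 30: take 30 from right. Merged: [13, 14, 18, 19, 20, 21, 22, 28, 30]
Append remaining from left: [31, 37]. Merged: [13, 14, 18, 19, 20, 21, 22, 28, 30, 31, 37]

Final merged array: [13, 14, 18, 19, 20, 21, 22, 28, 30, 31, 37]
Total comparisons: 9

The merged array is [13, 14, 18, 19, 20, 21, 22, 28, 30, 31, 37], requiring 9 comparisons. The merge step runs in O(n) time where n is the total number of elements.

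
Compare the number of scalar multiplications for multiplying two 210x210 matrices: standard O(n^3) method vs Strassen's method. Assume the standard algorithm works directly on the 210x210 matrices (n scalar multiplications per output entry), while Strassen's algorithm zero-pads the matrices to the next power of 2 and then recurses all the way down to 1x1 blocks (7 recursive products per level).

Matrix multiplication for 210x210 matrices:

Strassen's algorithm requires power-of-2 dimensions. Pad 210x210 to 256x256 (next power of 2).

Standard algorithm: 210^3 = 9261000 multiplications
Strassen's algorithm: 7^(log2(256)) = 7^8 = 5764801 multiplications
Savings: 9261000 - 5764801 = 3496199 multiplications

Standard: 9261000 multiplications (210^3). Strassen: 5764801 multiplications (7^8, after padding to 256x256). Strassen reduces 8 recursive multiplications to 7 at each level.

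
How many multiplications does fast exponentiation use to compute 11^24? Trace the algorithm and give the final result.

Computing 11^24 by squaring (build up from 11^1; each line after the first costs one multiplication):

11^1 = 11
11^2 = (11^1)^2 = 11^2 = 121
11^3 = 11 * 11^2 = 11 * 121 = 1331
11^6 = (11^3)^2 = 1331^2 = 1771561
11^12 = (11^6)^2 = 1771561^2 = 3138428376721
11^24 = (11^12)^2 = 3138428376721^2 = 9849732675807611094711841

Result: 9849732675807611094711841
Multiplications needed: 5 (5 lines after 11^1)

11^24 = 9849732675807611094711841. Using exponentiation by squaring, this requires 5 multiplications. The key idea: if the exponent is even, square the half-power; if odd, multiply by the base once.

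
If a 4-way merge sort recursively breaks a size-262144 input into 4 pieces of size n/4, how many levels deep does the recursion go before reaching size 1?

For divide and conquer with division factor 4:

Problem sizes at each level:
Level 0: 262144
Level 1: 65536
Level 2: 16384
Level 3: 4096
Level 4: 1024
Level 5: 256
Level 6: 64
Level 7: 16
Level 8: 4
Level 9: 1

The root is level 0 and the size-1 base case is level 9 (the tree spans levels 0 through 9, i.e. 10 levels counting the root), so the depth is the number of divisions: log_4(262144) = 9

The recursion tree depth is log_4(262144) = 9. At each level, the problem size is divided by 4, so it takes 9 divisions to reduce to a base case of size 1. The algorithm makes 4 recursive calls at each level.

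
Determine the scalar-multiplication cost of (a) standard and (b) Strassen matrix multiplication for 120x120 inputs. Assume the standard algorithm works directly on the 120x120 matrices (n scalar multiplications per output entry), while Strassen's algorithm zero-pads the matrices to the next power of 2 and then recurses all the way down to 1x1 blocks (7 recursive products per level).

Matrix multiplication for 120x120 matrices:

Strassen's algorithm requires power-of-2 dimensions. Pad 120x120 to 128x128 (next power of 2).

Standard algorithm: 120^3 = 1728000 multiplications
Strassen's algorithm: 7^(log2(128)) = 7^7 = 823543 multiplications
Savings: 1728000 - 823543 = 904457 multiplications

Standard: 1728000 multiplications (120^3). Strassen: 823543 multiplications (7^7, after padding to 128x128). Strassen reduces 8 recursive multiplications to 7 at each level.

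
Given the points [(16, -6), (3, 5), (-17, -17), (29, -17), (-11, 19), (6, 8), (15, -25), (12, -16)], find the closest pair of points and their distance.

Computing all pairwise distances among 8 points:

d((16, -6), (3, 5)) = 17.0294
d((16, -6), (-17, -17)) = 34.7851
d((16, -6), (29, -17)) = 17.0294
d((16, -6), (-11, 19)) = 36.7967
d((16, -6), (6, 8)) = 17.2047
d((16, -6), (15, -25)) = 19.0263
d((16, -6), (12, -16)) = 10.7703
d((3, 5), (-17, -17)) = 29.7321
d((3, 5), (29, -17)) = 34.0588
d((3, 5), (-11, 19)) = 19.799
d((3, 5), (6, 8)) = 4.2426 <-- minimum
d((3, 5), (15, -25)) = 32.311
d((3, 5), (12, -16)) = 22.8473
d((-17, -17), (29, -17)) = 46.0
d((-17, -17), (-11, 19)) = 36.4966
d((-17, -17), (6, 8)) = 33.9706
d((-17, -17), (15, -25)) = 32.9848
d((-17, -17), (12, -16)) = 29.0172
d((29, -17), (-11, 19)) = 53.8145
d((29, -17), (6, 8)) = 33.9706
d((29, -17), (15, -25)) = 16.1245
d((29, -17), (12, -16)) = 17.0294
d((-11, 19), (6, 8)) = 20.2485
d((-11, 19), (15, -25)) = 51.1077
d((-11, 19), (12, -16)) = 41.8808
d((6, 8), (15, -25)) = 34.2053
d((6, 8), (12, -16)) = 24.7386
d((15, -25), (12, -16)) = 9.4868

Closest pair: (3, 5) and (6, 8) with distance 4.2426

The closest pair is (3, 5) and (6, 8) with Euclidean distance 4.2426. For 8 points, brute-force pairwise comparison is shown above. For large n, the divide-and-conquer algorithm (sort by x, recurse on halves, check the dividing strip) achieves O(n log n).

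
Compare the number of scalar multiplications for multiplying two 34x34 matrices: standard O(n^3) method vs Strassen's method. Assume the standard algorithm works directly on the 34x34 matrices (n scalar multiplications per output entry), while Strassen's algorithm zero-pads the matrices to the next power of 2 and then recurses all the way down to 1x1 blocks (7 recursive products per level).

Matrix multiplication for 34x34 matrices:

Strassen's algorithm requires power-of-2 dimensions. Pad 34x34 to 64x64 (next power of 2).

Standard algorithm: 34^3 = 39304 multiplications
Strassen's algorithm: 7^(log2(64)) = 7^6 = 117649 multiplications
Difference: 39304 - 117649 = -78345 (Strassen uses MORE here due to padding overhead — for small or just-over-power-of-2 n, padding can outweigh the per-level savings)

Standard: 39304 multiplications (34^3). Strassen: 117649 multiplications (7^6, after padding to 64x64). Strassen reduces 8 recursive multiplications to 7 at each level.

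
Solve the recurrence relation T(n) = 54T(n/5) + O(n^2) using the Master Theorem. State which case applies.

Master Theorem for T(n) = 54T(n/5) + O(n^2):

a = 54, b = 5, c = 2
log_b(a) = log_5(54) = 2.4785

Case 1: c = 2 < log_5(54) = 2.4785
T(n) = O(n^(log_5 54))

For T(n) = 54T(n/5) + O(n^2): log_5(54) = 2.4785. This is Case 1 of the Master Theorem (c < log_b(a), work dominated by leaves), giving O(n^(log_5 54)).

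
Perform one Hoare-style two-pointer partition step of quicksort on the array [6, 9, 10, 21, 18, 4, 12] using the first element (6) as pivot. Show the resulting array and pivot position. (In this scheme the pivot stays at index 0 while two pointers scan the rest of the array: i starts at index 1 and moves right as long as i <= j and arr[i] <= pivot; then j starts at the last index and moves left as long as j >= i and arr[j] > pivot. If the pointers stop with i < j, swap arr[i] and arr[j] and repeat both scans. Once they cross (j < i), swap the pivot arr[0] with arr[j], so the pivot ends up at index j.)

Hoare-style two-pointer partition with pivot = 6:

Initial array: [6, 9, 10, 21, 18, 4, 12]

Pointers start at i = 1, j = 6.
i stops at index 1 (arr[1]=9 > 6), j stops at index 5 (arr[5]=4 <= 6): swap arr[1] and arr[5], array becomes [6, 4, 10, 21, 18, 9, 12]
i ends at 2, j ends at 1: the pointers have crossed (j < i), so scanning stops.

Swap pivot arr[0] with arr[1] to place pivot at position 1: [4, 6, 10, 21, 18, 9, 12]
Pivot position: 1

After partitioning with pivot 6, the array becomes [4, 6, 10, 21, 18, 9, 12]. The pivot is placed at index 1. All elements to the left of the pivot are <= 6, and all elements to the right are > 6.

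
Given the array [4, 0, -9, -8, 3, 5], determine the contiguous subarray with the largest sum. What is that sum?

Using Kadane's algorithm on [4, 0, -9, -8, 3, 5]:

Scanning through the array:
Position 1 (value 0): max_ending_here = 4, max_so_far = 4
Position 2 (value -9): max_ending_here = -5, max_so_far = 4
Position 3 (value -8): max_ending_here = -8, max_so_far = 4
Position 4 (value 3): max_ending_here = 3, max_so_far = 4
Position 5 (value 5): max_ending_here = 8, max_so_far = 8

Maximum subarray: [3, 5]
Maximum sum: 8

The maximum subarray is [3, 5] with sum 8. This subarray runs from index 4 to index 5.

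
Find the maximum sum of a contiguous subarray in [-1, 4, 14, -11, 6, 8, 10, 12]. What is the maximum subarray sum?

Using Kadane's algorithm on [-1, 4, 14, -11, 6, 8, 10, 12]:

Scanning through the array:
Position 1 (value 4): max_ending_here = 4, max_so_far = 4
Position 2 (value 14): max_ending_here = 18, max_so_far = 18
Position 3 (value -11): max_ending_here = 7, max_so_far = 18
Position 4 (value 6): max_ending_here = 13, max_so_far = 18
Position 5 (value 8): max_ending_here = 21, max_so_far = 21
Position 6 (value 10): max_ending_here = 31, max_so_far = 31
Position 7 (value 12): max_ending_here = 43, max_so_far = 43

Maximum subarray: [4, 14, -11, 6, 8, 10, 12]
Maximum sum: 43

The maximum subarray is [4, 14, -11, 6, 8, 10, 12] with sum 43. This subarray runs from index 1 to index 7.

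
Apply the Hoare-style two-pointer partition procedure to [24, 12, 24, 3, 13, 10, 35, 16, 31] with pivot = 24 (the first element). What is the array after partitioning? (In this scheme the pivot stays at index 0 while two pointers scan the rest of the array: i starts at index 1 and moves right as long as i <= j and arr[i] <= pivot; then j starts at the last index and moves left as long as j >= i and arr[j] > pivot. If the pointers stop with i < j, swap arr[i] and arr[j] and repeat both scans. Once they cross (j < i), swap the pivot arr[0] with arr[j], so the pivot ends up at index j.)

Hoare-style two-pointer partition with pivot = 24:

Initial array: [24, 12, 24, 3, 13, 10, 35, 16, 31]

Pointers start at i = 1, j = 8.
i stops at index 6 (arr[6]=35 > 24), j stops at index 7 (arr[7]=16 <= 24): swap arr[6] and arr[7], array becomes [24, 12, 24, 3, 13, 10, 16, 35, 31]
i ends at 7, j ends at 6: the pointers have crossed (j < i), so scanning stops.

Swap pivot arr[0] with arr[6] to place pivot at position 6: [16, 12, 24, 3, 13, 10, 24, 35, 31]
Pivot position: 6

After partitioning with pivot 24, the array becomes [16, 12, 24, 3, 13, 10, 24, 35, 31]. The pivot is placed at index 6. All elements to the left of the pivot are <= 24, and all elements to the right are > 24.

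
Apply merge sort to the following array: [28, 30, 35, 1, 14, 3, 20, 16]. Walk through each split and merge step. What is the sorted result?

Merge sort trace:

Split: [28, 30, 35, 1, 14, 3, 20, 16] -> [28, 30, 35, 1] and [14, 3, 20, 16]
  Split: [28, 30, 35, 1] -> [28, 30] and [35, 1]
    Split: [28, 30] -> [28] and [30]
    Merge: [28] + [30] -> [28, 30]
    Split: [35, 1] -> [35] and [1]
    Merge: [35] + [1] -> [1, 35]
  Merge: [28, 30] + [1, 35] -> [1, 28, 30, 35]
  Split: [14, 3, 20, 16] -> [14, 3] and [20, 16]
    Split: [14, 3] -> [14] and [3]
    Merge: [14] + [3] -> [3, 14]
    Split: [20, 16] -> [20] and [16]
    Merge: [20] + [16] -> [16, 20]
  Merge: [3, 14] + [16, 20] -> [3, 14, 16, 20]
Merge: [1, 28, 30, 35] + [3, 14, 16, 20] -> [1, 3, 14, 16, 20, 28, 30, 35]

Final sorted array: [1, 3, 14, 16, 20, 28, 30, 35]

The merge sort proceeds by recursively splitting the array and merging sorted halves.
After all merges, the sorted array is [1, 3, 14, 16, 20, 28, 30, 35].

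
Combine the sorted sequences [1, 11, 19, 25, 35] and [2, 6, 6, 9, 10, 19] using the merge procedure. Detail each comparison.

Merging process:

Compare 1 vs 2: take 1 from left. Merged: [1]
Compare 11 vs 2: take 2 from right. Merged: [1, 2]
Compare 11 vs 6: take 6 from right. Merged: [1, 2, 6]
Compare 11 vs 6: take 6 from right. Merged: [1, 2, 6, 6]
Compare 11 vs 9: take 9 from right. Merged: [1, 2, 6, 6, 9]
Compare 11 vs 10: take 10 from right. Merged: [1, 2, 6, 6, 9, 10]
Compare 11 vs 19: take 11 from left. Merged: [1, 2, 6, 6, 9, 10, 11]
Compare 19 vs 19: take 19 from left. Merged: [1, 2, 6, 6, 9, 10, 11, 19]
Compare 25 vs 19: take 19 from right. Merged: [1, 2, 6, 6, 9, 10, 11, 19, 19]
Append remaining from left: [25, 35]. Merged: [1, 2, 6, 6, 9, 10, 11, 19, 19, 25, 35]

Final merged array: [1, 2, 6, 6, 9, 10, 11, 19, 19, 25, 35]
Total comparisons: 9

The merged array is [1, 2, 6, 6, 9, 10, 11, 19, 19, 25, 35], requiring 9 comparisons. The merge step runs in O(n) time where n is the total number of elements.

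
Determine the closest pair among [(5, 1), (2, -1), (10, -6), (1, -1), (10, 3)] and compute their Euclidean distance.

Computing all pairwise distances among 5 points:

d((5, 1), (2, -1)) = 3.6056
d((5, 1), (10, -6)) = 8.6023
d((5, 1), (1, -1)) = 4.4721
d((5, 1), (10, 3)) = 5.3852
d((2, -1), (10, -6)) = 9.434
d((2, -1), (1, -1)) = 1.0 <-- minimum
d((2, -1), (10, 3)) = 8.9443
d((10, -6), (1, -1)) = 10.2956
d((10, -6), (10, 3)) = 9.0
d((1, -1), (10, 3)) = 9.8489

Closest pair: (2, -1) and (1, -1) with distance 1.0

The closest pair is (2, -1) and (1, -1) with Euclidean distance 1.0. For 5 points, brute-force pairwise comparison is shown above. For large n, the divide-and-conquer algorithm (sort by x, recurse on halves, check the dividing strip) achieves O(n log n).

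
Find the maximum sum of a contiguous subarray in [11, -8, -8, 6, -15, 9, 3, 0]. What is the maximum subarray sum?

Using Kadane's algorithm on [11, -8, -8, 6, -15, 9, 3, 0]:

Scanning through the array:
Position 1 (value -8): max_ending_here = 3, max_so_far = 11
Position 2 (value -8): max_ending_here = -5, max_so_far = 11
Position 3 (value 6): max_ending_here = 6, max_so_far = 11
Position 4 (value -15): max_ending_here = -9, max_so_far = 11
Position 5 (value 9): max_ending_here = 9, max_so_far = 11
Position 6 (value 3): max_ending_here = 12, max_so_far = 12
Position 7 (value 0): max_ending_here = 12, max_so_far = 12

Maximum subarray: [9, 3]
Maximum sum: 12

The maximum subarray is [9, 3] with sum 12. This subarray runs from index 5 to index 6.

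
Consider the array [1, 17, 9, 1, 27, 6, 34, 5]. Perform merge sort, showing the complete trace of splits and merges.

Merge sort trace:

Split: [1, 17, 9, 1, 27, 6, 34, 5] -> [1, 17, 9, 1] and [27, 6, 34, 5]
  Split: [1, 17, 9, 1] -> [1, 17] and [9, 1]
    Split: [1, 17] -> [1] and [17]
    Merge: [1] + [17] -> [1, 17]
    Split: [9, 1] -> [9] and [1]
    Merge: [9] + [1] -> [1, 9]
  Merge: [1, 17] + [1, 9] -> [1, 1, 9, 17]
  Split: [27, 6, 34, 5] -> [27, 6] and [34, 5]
    Split: [27, 6] -> [27] and [6]
    Merge: [27] + [6] -> [6, 27]
    Split: [34, 5] -> [34] and [5]
    Merge: [34] + [5] -> [5, 34]
  Merge: [6, 27] + [5, 34] -> [5, 6, 27, 34]
Merge: [1, 1, 9, 17] + [5, 6, 27, 34] -> [1, 1, 5, 6, 9, 17, 27, 34]

Final sorted array: [1, 1, 5, 6, 9, 17, 27, 34]

The merge sort proceeds by recursively splitting the array and merging sorted halves.
After all merges, the sorted array is [1, 1, 5, 6, 9, 17, 27, 34].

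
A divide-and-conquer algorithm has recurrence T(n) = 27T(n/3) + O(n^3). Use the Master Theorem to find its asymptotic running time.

Master Theorem for T(n) = 27T(n/3) + O(n^3):

a = 27, b = 3, c = 3
log_b(a) = log_3(27) = 3.0000

Case 2: c = 3 = log_3(27) = 3.0000
T(n) = O(n^3 log n) = O(n^3 log n)

For T(n) = 27T(n/3) + O(n^3): log_3(27) = 3.0000. This is Case 2 of the Master Theorem (c = log_b(a), equal work at all levels), giving O(n^3 log n).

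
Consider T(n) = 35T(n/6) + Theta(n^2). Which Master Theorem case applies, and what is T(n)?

Master Theorem for T(n) = 35T(n/6) + O(n^2):

a = 35, b = 6, c = 2
log_b(a) = log_6(35) = 1.9843

Case 3: c = 2 > log_6(35) = 1.9843
T(n) = O(n^2) = O(n^2)

For T(n) = 35T(n/6) + O(n^2): log_6(35) = 1.9843. This is Case 3 of the Master Theorem (c > log_b(a), work dominated by root), giving O(n^2).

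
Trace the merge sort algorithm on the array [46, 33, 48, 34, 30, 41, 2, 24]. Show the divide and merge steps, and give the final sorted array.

Merge sort trace:

Split: [46, 33, 48, 34, 30, 41, 2, 24] -> [46, 33, 48, 34] and [30, 41, 2, 24]
  Split: [46, 33, 48, 34] -> [46, 33] and [48, 34]
    Split: [46, 33] -> [46] and [33]
    Merge: [46] + [33] -> [33, 46]
    Split: [48, 34] -> [48] and [34]
    Merge: [48] + [34] -> [34, 48]
  Merge: [33, 46] + [34, 48] -> [33, 34, 46, 48]
  Split: [30, 41, 2, 24] -> [30, 41] and [2, 24]
    Split: [30, 41] -> [30] and [41]
    Merge: [30] + [41] -> [30, 41]
    Split: [2, 24] -> [2] and [24]
    Merge: [2] + [24] -> [2, 24]
  Merge: [30, 41] + [2, 24] -> [2, 24, 30, 41]
Merge: [33, 34, 46, 48] + [2, 24, 30, 41] -> [2, 24, 30, 33, 34, 41, 46, 48]

Final sorted array: [2, 24, 30, 33, 34, 41, 46, 48]

The merge sort proceeds by recursively splitting the array and merging sorted halves.
After all merges, the sorted array is [2, 24, 30, 33, 34, 41, 46, 48].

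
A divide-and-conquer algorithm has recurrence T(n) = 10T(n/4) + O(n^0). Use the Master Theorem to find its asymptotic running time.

Master Theorem for T(n) = 10T(n/4) + O(n^0):

a = 10, b = 4, c = 0
log_b(a) = log_4(10) = 1.6610

Case 1: c = 0 < log_4(10) = 1.6610
T(n) = O(n^(log_4 10))

For T(n) = 10T(n/4) + O(n^0): log_4(10) = 1.6610. This is Case 1 of the Master Theorem (c < log_b(a), work dominated by leaves), giving O(n^(log_4 10)).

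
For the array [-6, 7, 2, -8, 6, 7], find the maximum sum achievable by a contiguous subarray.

Using Kadane's algorithm on [-6, 7, 2, -8, 6, 7]:

Scanning through the array:
Position 1 (value 7): max_ending_here = 7, max_so_far = 7
Position 2 (value 2): max_ending_here = 9, max_so_far = 9
Position 3 (value -8): max_ending_here = 1, max_so_far = 9
Position 4 (value 6): max_ending_here = 7, max_so_far = 9
Position 5 (value 7): max_ending_here = 14, max_so_far = 14

Maximum subarray: [7, 2, -8, 6, 7]
Maximum sum: 14

The maximum subarray is [7, 2, -8, 6, 7] with sum 14. This subarray runs from index 1 to index 5.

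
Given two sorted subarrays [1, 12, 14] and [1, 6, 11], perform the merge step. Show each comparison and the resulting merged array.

Merging process:

Compare 1 vs 1: take 1 from left. Merged: [1]
Compare 12 vs 1: take 1 from right. Merged: [1, 1]
Compare 12 vs 6: take 6 from right. Merged: [1, 1, 6]
Compare 12 vs 11: take 11 from right. Merged: [1, 1, 6, 11]
Append remaining from left: [12, 14]. Merged: [1, 1, 6, 11, 12, 14]

Final merged array: [1, 1, 6, 11, 12, 14]
Total comparisons: 4

The merged array is [1, 1, 6, 11, 12, 14], requiring 4 comparisons. The merge step runs in O(n) time where n is the total number of elements.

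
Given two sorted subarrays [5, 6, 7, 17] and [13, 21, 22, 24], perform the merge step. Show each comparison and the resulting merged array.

Merging process:

Compare 5 vs 13: take 5 from left. Merged: [5]
Compare 6 vs 13: take 6 from left. Merged: [5, 6]
Compare 7 vs 13: take 7 from left. Merged: [5, 6, 7]
Compare 17 vs 13: take 13 from right. Merged: [5, 6, 7, 13]
Compare 17 vs 21: take 17 from left. Merged: [5, 6, 7, 13, 17]
Append remaining from right: [21, 22, 24]. Merged: [5, 6, 7, 13, 17, 21, 22, 24]

Final merged array: [5, 6, 7, 13, 17, 21, 22, 24]
Total comparisons: 5

The merged array is [5, 6, 7, 13, 17, 21, 22, 24], requiring 5 comparisons. The merge step runs in O(n) time where n is the total number of elements.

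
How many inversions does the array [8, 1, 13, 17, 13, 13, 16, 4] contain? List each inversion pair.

Finding inversions in [8, 1, 13, 17, 13, 13, 16, 4]:

(0, 1): arr[0]=8 > arr[1]=1
(0, 7): arr[0]=8 > arr[7]=4
(2, 7): arr[2]=13 > arr[7]=4
(3, 4): arr[3]=17 > arr[4]=13
(3, 5): arr[3]=17 > arr[5]=13
(3, 6): arr[3]=17 > arr[6]=16
(3, 7): arr[3]=17 > arr[7]=4
(4, 7): arr[4]=13 > arr[7]=4
(5, 7): arr[5]=13 > arr[7]=4
(6, 7): arr[6]=16 > arr[7]=4

Total inversions: 10

The array has 10 inversion(s): (0,1), (0,7), (2,7), (3,4), (3,5), (3,6), (3,7), (4,7), (5,7), (6,7). Each pair (i,j) satisfies i < j and arr[i] > arr[j].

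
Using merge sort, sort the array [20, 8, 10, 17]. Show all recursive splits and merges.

Merge sort trace:

Split: [20, 8, 10, 17] -> [20, 8] and [10, 17]
  Split: [20, 8] -> [20] and [8]
  Merge: [20] + [8] -> [8, 20]
  Split: [10, 17] -> [10] and [17]
  Merge: [10] + [17] -> [10, 17]
Merge: [8, 20] + [10, 17] -> [8, 10, 17, 20]

Final sorted array: [8, 10, 17, 20]

The merge sort proceeds by recursively splitting the array and merging sorted halves.
After all merges, the sorted array is [8, 10, 17, 20].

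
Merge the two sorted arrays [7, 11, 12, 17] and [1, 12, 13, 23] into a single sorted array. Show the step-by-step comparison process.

Merging process:

Compare 7 vs 1: take 1 from right. Merged: [1]
Compare 7 vs 12: take 7 from left. Merged: [1, 7]
Compare 11 vs 12: take 11 from left. Merged: [1, 7, 11]
Compare 12 vs 12: take 12 from left. Merged: [1, 7, 11, 12]
Compare 17 vs 12: take 12 from right. Merged: [1, 7, 11, 12, 12]
Compare 17 vs 13: take 13 from right. Merged: [1, 7, 11, 12, 12, 13]
Compare 17 vs 23: take 17 from left. Merged: [1, 7, 11, 12, 12, 13, 17]
Append remaining from right: [23]. Merged: [1, 7, 11, 12, 12, 13, 17, 23]

Final merged array: [1, 7, 11, 12, 12, 13, 17, 23]
Total comparisons: 7

The merged array is [1, 7, 11, 12, 12, 13, 17, 23], requiring 7 comparisons. The merge step runs in O(n) time where n is the total number of elements.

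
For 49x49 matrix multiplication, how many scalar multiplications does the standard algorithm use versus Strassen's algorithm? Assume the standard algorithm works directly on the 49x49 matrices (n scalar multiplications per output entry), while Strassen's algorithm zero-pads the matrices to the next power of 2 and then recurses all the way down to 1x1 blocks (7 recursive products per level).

Matrix multiplication for 49x49 matrices:

Strassen's algorithm requires power-of-2 dimensions. Pad 49x49 to 64x64 (next power of 2).

Standard algorithm: 49^3 = 117649 multiplications
Strassen's algorithm: 7^(log2(64)) = 7^6 = 117649 multiplications
Savings: 117649 - 117649 = 0 multiplications

Standard: 117649 multiplications (49^3). Strassen: 117649 multiplications (7^6, after padding to 64x64). Strassen reduces 8 recursive multiplications to 7 at each level.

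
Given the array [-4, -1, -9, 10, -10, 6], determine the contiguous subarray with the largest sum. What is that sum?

Using Kadane's algorithm on [-4, -1, -9, 10, -10, 6]:

Scanning through the array:
Position 1 (value -1): max_ending_here = -1, max_so_far = -1
Position 2 (value -9): max_ending_here = -9, max_so_far = -1
Position 3 (value 10): max_ending_here = 10, max_so_far = 10
Position 4 (value -10): max_ending_here = 0, max_so_far = 10
Position 5 (value 6): max_ending_here = 6, max_so_far = 10

Maximum subarray: [10]
Maximum sum: 10

The maximum subarray is [10] with sum 10. This subarray runs from index 3 to index 3.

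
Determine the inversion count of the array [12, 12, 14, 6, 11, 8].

Finding inversions in [12, 12, 14, 6, 11, 8]:

(0, 3): arr[0]=12 > arr[3]=6
(0, 4): arr[0]=12 > arr[4]=11
(0, 5): arr[0]=12 > arr[5]=8
(1, 3): arr[1]=12 > arr[3]=6
(1, 4): arr[1]=12 > arr[4]=11
(1, 5): arr[1]=12 > arr[5]=8
(2, 3): arr[2]=14 > arr[3]=6
(2, 4): arr[2]=14 > arr[4]=11
(2, 5): arr[2]=14 > arr[5]=8
(4, 5): arr[4]=11 > arr[5]=8

Total inversions: 10

The array has 10 inversion(s): (0,3), (0,4), (0,5), (1,3), (1,4), (1,5), (2,3), (2,4), (2,5), (4,5). Each pair (i,j) satisfies i < j and arr[i] > arr[j].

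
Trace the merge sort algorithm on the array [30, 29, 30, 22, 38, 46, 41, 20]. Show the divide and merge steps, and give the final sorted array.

Merge sort trace:

Split: [30, 29, 30, 22, 38, 46, 41, 20] -> [30, 29, 30, 22] and [38, 46, 41, 20]
  Split: [30, 29, 30, 22] -> [30, 29] and [30, 22]
    Split: [30, 29] -> [30] and [29]
    Merge: [30] + [29] -> [29, 30]
    Split: [30, 22] -> [30] and [22]
    Merge: [30] + [22] -> [22, 30]
  Merge: [29, 30] + [22, 30] -> [22, 29, 30, 30]
  Split: [38, 46, 41, 20] -> [38, 46] and [41, 20]
    Split: [38, 46] -> [38] and [46]
    Merge: [38] + [46] -> [38, 46]
    Split: [41, 20] -> [41] and [20]
    Merge: [41] + [20] -> [20, 41]
  Merge: [38, 46] + [20, 41] -> [20, 38, 41, 46]
Merge: [22, 29, 30, 30] + [20, 38, 41, 46] -> [20, 22, 29, 30, 30, 38, 41, 46]

Final sorted array: [20, 22, 29, 30, 30, 38, 41, 46]

The merge sort proceeds by recursively splitting the array and merging sorted halves.
After all merges, the sorted array is [20, 22, 29, 30, 30, 38, 41, 46].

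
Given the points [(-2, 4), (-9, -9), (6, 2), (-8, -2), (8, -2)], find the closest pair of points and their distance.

Computing all pairwise distances among 5 points:

d((-2, 4), (-9, -9)) = 14.7648
d((-2, 4), (6, 2)) = 8.2462
d((-2, 4), (-8, -2)) = 8.4853
d((-2, 4), (8, -2)) = 11.6619
d((-9, -9), (6, 2)) = 18.6011
d((-9, -9), (-8, -2)) = 7.0711
d((-9, -9), (8, -2)) = 18.3848
d((6, 2), (-8, -2)) = 14.5602
d((6, 2), (8, -2)) = 4.4721 <-- minimum
d((-8, -2), (8, -2)) = 16.0

Closest pair: (6, 2) and (8, -2) with distance 4.4721

The closest pair is (6, 2) and (8, -2) with Euclidean distance 4.4721. For 5 points, brute-force pairwise comparison is shown above. For large n, the divide-and-conquer algorithm (sort by x, recurse on halves, check the dividing strip) achieves O(n log n).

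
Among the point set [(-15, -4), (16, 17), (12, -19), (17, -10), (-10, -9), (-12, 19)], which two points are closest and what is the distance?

Computing all pairwise distances among 6 points:

d((-15, -4), (16, 17)) = 37.4433
d((-15, -4), (12, -19)) = 30.8869
d((-15, -4), (17, -10)) = 32.5576
d((-15, -4), (-10, -9)) = 7.0711 <-- minimum
d((-15, -4), (-12, 19)) = 23.1948
d((16, 17), (12, -19)) = 36.2215
d((16, 17), (17, -10)) = 27.0185
d((16, 17), (-10, -9)) = 36.7696
d((16, 17), (-12, 19)) = 28.0713
d((12, -19), (17, -10)) = 10.2956
d((12, -19), (-10, -9)) = 24.1661
d((12, -19), (-12, 19)) = 44.9444
d((17, -10), (-10, -9)) = 27.0185
d((17, -10), (-12, 19)) = 41.0122
d((-10, -9), (-12, 19)) = 28.0713

Closest pair: (-15, -4) and (-10, -9) with distance 7.0711

The closest pair is (-15, -4) and (-10, -9) with Euclidean distance 7.0711. For 6 points, brute-force pairwise comparison is shown above. For large n, the divide-and-conquer algorithm (sort by x, recurse on halves, check the dividing strip) achieves O(n log n).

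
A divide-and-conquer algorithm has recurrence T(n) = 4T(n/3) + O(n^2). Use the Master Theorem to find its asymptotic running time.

Master Theorem for T(n) = 4T(n/3) + O(n^2):

a = 4, b = 3, c = 2
log_b(a) = log_3(4) = 1.2619

Case 3: c = 2 > log_3(4) = 1.2619
T(n) = O(n^2) = O(n^2)

For T(n) = 4T(n/3) + O(n^2): log_3(4) = 1.2619. This is Case 3 of the Master Theorem (c > log_b(a), work dominated by root), giving O(n^2).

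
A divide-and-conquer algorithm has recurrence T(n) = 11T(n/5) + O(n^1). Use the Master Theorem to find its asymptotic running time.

Master Theorem for T(n) = 11T(n/5) + O(n^1):

a = 11, b = 5, c = 1
log_b(a) = log_5(11) = 1.4899

Case 1: c = 1 < log_5(11) = 1.4899
T(n) = O(n^(log_5 11))

For T(n) = 11T(n/5) + O(n^1): log_5(11) = 1.4899. This is Case 1 of the Master Theorem (c < log_b(a), work dominated by leaves), giving O(n^(log_5 11)).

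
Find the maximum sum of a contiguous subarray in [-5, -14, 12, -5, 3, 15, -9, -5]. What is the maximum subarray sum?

Using Kadane's algorithm on [-5, -14, 12, -5, 3, 15, -9, -5]:

Scanning through the array:
Position 1 (value -14): max_ending_here = -14, max_so_far = -5
Position 2 (value 12): max_ending_here = 12, max_so_far = 12
Position 3 (value -5): max_ending_here = 7, max_so_far = 12
Position 4 (value 3): max_ending_here = 10, max_so_far = 12
Position 5 (value 15): max_ending_here = 25, max_so_far = 25
Position 6 (value -9): max_ending_here = 16, max_so_far = 25
Position 7 (value -5): max_ending_here = 11, max_so_far = 25

Maximum subarray: [12, -5, 3, 15]
Maximum sum: 25

The maximum subarray is [12, -5, 3, 15] with sum 25. This subarray runs from index 2 to index 5.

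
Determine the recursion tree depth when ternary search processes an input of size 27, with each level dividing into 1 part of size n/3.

For divide and conquer with division factor 3:

Problem sizes at each level:
Level 0: 27
Level 1: 9
Level 2: 3
Level 3: 1

The root is level 0 and the size-1 base case is level 3 (the tree spans levels 0 through 3, i.e. 4 levels counting the root), so the depth is the number of divisions: log_3(27) = 3

The recursion tree depth is log_3(27) = 3. At each level, the problem size is divided by 3, so it takes 3 divisions to reduce to a base case of size 1. The algorithm makes 1 recursive call at each level.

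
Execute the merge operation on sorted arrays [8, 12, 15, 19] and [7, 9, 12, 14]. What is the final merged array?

Merging process:

Compare 8 vs 7: take 7 from right. Merged: [7]
Compare 8 vs 9: take 8 from left. Merged: [7, 8]
Compare 12 vs 9: take 9 from right. Merged: [7, 8, 9]
Compare 12 vs 12: take 12 from left. Merged: [7, 8, 9, 12]
Compare 15 vs 12: take 12 from right. Merged: [7, 8, 9, 12, 12]
Compare 15 vs 14: take 14 from right. Merged: [7, 8, 9, 12, 12, 14]
Append remaining from left: [15, 19]. Merged: [7, 8, 9, 12, 12, 14, 15, 19]

Final merged array: [7, 8, 9, 12, 12, 14, 15, 19]
Total comparisons: 6

The merged array is [7, 8, 9, 12, 12, 14, 15, 19], requiring 6 comparisons. The merge step runs in O(n) time where n is the total number of elements.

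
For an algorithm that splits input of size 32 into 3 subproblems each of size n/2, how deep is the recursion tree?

For divide and conquer with division factor 2:

Problem sizes at each level:
Level 0: 32
Level 1: 16
Level 2: 8
Level 3: 4
Level 4: 2
Level 5: 1

The root is level 0 and the size-1 base case is level 5 (the tree spans levels 0 through 5, i.e. 6 levels counting the root), so the depth is the number of divisions: log_2(32) = 5

The recursion tree depth is log_2(32) = 5. At each level, the problem size is divided by 2, so it takes 5 divisions to reduce to a base case of size 1. The algorithm makes 3 recursive calls at each level.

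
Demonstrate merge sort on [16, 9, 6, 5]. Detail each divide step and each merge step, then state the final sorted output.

Merge sort trace:

Split: [16, 9, 6, 5] -> [16, 9] and [6, 5]
  Split: [16, 9] -> [16] and [9]
  Merge: [16] + [9] -> [9, 16]
  Split: [6, 5] -> [6] and [5]
  Merge: [6] + [5] -> [5, 6]
Merge: [9, 16] + [5, 6] -> [5, 6, 9, 16]

Final sorted array: [5, 6, 9, 16]

The merge sort proceeds by recursively splitting the array and merging sorted halves.
After all merges, the sorted array is [5, 6, 9, 16].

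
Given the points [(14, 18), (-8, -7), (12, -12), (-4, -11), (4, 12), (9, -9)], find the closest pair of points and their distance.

Computing all pairwise distances among 6 points:

d((14, 18), (-8, -7)) = 33.3017
d((14, 18), (12, -12)) = 30.0666
d((14, 18), (-4, -11)) = 34.1321
d((14, 18), (4, 12)) = 11.6619
d((14, 18), (9, -9)) = 27.4591
d((-8, -7), (12, -12)) = 20.6155
d((-8, -7), (-4, -11)) = 5.6569
d((-8, -7), (4, 12)) = 22.4722
d((-8, -7), (9, -9)) = 17.1172
d((12, -12), (-4, -11)) = 16.0312
d((12, -12), (4, 12)) = 25.2982
d((12, -12), (9, -9)) = 4.2426 <-- minimum
d((-4, -11), (4, 12)) = 24.3516
d((-4, -11), (9, -9)) = 13.1529
d((4, 12), (9, -9)) = 21.587

Closest pair: (12, -12) and (9, -9) with distance 4.2426

The closest pair is (12, -12) and (9, -9) with Euclidean distance 4.2426. For 6 points, brute-force pairwise comparison is shown above. For large n, the divide-and-conquer algorithm (sort by x, recurse on halves, check the dividing strip) achieves O(n log n).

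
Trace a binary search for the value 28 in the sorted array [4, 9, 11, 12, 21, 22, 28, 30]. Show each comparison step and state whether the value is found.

Binary search for 28 in [4, 9, 11, 12, 21, 22, 28, 30]:

lo=0, hi=7, mid=3, arr[mid]=12 -> 12 < 28, search right half
lo=4, hi=7, mid=5, arr[mid]=22 -> 22 < 28, search right half
lo=6, hi=7, mid=6, arr[mid]=28 -> Found target at index 6!

Binary search finds 28 at index 6 after 3 comparisons. The search repeatedly halves the search space by comparing with the middle element.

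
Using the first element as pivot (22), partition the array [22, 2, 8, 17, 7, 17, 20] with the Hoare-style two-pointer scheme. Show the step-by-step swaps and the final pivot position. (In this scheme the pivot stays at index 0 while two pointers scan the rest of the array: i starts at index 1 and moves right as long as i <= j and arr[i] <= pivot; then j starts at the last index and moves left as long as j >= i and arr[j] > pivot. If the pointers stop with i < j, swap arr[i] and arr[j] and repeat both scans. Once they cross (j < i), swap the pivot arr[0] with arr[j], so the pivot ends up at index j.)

Hoare-style two-pointer partition with pivot = 22:

Initial array: [22, 2, 8, 17, 7, 17, 20]

Pointers start at i = 1, j = 6.
i ends at 7, j ends at 6: the pointers have crossed (j < i), so scanning stops.

Swap pivot arr[0] with arr[6] to place pivot at position 6: [20, 2, 8, 17, 7, 17, 22]
Pivot position: 6

After partitioning with pivot 22, the array becomes [20, 2, 8, 17, 7, 17, 22]. The pivot is placed at index 6. All elements to the left of the pivot are <= 22, and all elements to the right are > 22.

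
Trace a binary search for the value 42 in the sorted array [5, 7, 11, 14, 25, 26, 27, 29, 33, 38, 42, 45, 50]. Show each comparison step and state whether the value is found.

Binary search for 42 in [5, 7, 11, 14, 25, 26, 27, 29, 33, 38, 42, 45, 50]:

lo=0, hi=12, mid=6, arr[mid]=27 -> 27 < 42, search right half
lo=7, hi=12, mid=9, arr[mid]=38 -> 38 < 42, search right half
lo=10, hi=12, mid=11, arr[mid]=45 -> 45 > 42, search left half
lo=10, hi=10, mid=10, arr[mid]=42 -> Found target at index 10!

Binary search finds 42 at index 10 after 4 comparisons. The search repeatedly halves the search space by comparing with the middle element.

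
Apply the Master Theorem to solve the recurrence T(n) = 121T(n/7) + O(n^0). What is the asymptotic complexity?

Master Theorem for T(n) = 121T(n/7) + O(n^0):

a = 121, b = 7, c = 0
log_b(a) = log_7(121) = 2.4645

Case 1: c = 0 < log_7(121) = 2.4645
T(n) = O(n^(log_7 121))

For T(n) = 121T(n/7) + O(n^0): log_7(121) = 2.4645. This is Case 1 of the Master Theorem (c < log_b(a), work dominated by leaves), giving O(n^(log_7 121)).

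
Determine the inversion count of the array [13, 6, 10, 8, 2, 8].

Finding inversions in [13, 6, 10, 8, 2, 8]:

(0, 1): arr[0]=13 > arr[1]=6
(0, 2): arr[0]=13 > arr[2]=10
(0, 3): arr[0]=13 > arr[3]=8
(0, 4): arr[0]=13 > arr[4]=2
(0, 5): arr[0]=13 > arr[5]=8
(1, 4): arr[1]=6 > arr[4]=2
(2, 3): arr[2]=10 > arr[3]=8
(2, 4): arr[2]=10 > arr[4]=2
(2, 5): arr[2]=10 > arr[5]=8
(3, 4): arr[3]=8 > arr[4]=2

Total inversions: 10

The array has 10 inversion(s): (0,1), (0,2), (0,3), (0,4), (0,5), (1,4), (2,3), (2,4), (2,5), (3,4). Each pair (i,j) satisfies i < j and arr[i] > arr[j].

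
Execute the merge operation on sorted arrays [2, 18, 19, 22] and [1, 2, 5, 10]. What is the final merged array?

Merging process:

Compare 2 vs 1: take 1 from right. Merged: [1]
Compare 2 vs 2: take 2 from left. Merged: [1, 2]
Compare 18 vs 2: take 2 from right. Merged: [1, 2, 2]
Compare 18 vs 5: take 5 from right. Merged: [1, 2, 2, 5]
Compare 18 vs 10: take 10 from right. Merged: [1, 2, 2, 5, 10]
Append remaining from left: [18, 19, 22]. Merged: [1, 2, 2, 5, 10, 18, 19, 22]

Final merged array: [1, 2, 2, 5, 10, 18, 19, 22]
Total comparisons: 5

The merged array is [1, 2, 2, 5, 10, 18, 19, 22], requiring 5 comparisons. The merge step runs in O(n) time where n is the total number of elements.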